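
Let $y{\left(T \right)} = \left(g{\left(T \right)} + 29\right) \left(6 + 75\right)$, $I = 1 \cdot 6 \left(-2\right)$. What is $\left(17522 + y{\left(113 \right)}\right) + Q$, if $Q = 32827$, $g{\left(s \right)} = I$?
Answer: $51726$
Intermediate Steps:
$I = -12$ ($I = 6 \left(-2\right) = -12$)
$g{\left(s \right)} = -12$
$y{\left(T \right)} = 1377$ ($y{\left(T \right)} = \left(-12 + 29\right) \left(6 + 75\right) = 17 \cdot 81 = 1377$)
$\left(17522 + y{\left(113 \right)}\right) + Q = \left(17522 + 1377\right) + 32827 = 18899 + 32827 = 51726$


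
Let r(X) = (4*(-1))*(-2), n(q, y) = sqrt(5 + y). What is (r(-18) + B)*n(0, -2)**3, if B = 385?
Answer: 1179*sqrt(3) ≈ 2042.1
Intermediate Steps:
r(X) = 8 (r(X) = -4*(-2) = 8)
(r(-18) + B)*n(0, -2)**3 = (8 + 385)*(sqrt(5 - 2))**3 = 393*(sqrt(3))**3 = 393*(3*sqrt(3)) = 1179*sqrt(3)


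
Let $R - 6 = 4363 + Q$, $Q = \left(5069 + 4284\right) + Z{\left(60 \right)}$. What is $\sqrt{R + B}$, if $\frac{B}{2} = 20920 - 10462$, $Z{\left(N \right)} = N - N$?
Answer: $\sqrt{34638} \approx 186.11$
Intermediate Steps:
$Z{\left(N \right)} = 0$
$B = 20916$ ($B = 2 \left(20920 - 10462\right) = 2 \cdot 10458 = 20916$)
$Q = 9353$ ($Q = \left(5069 + 4284\right) + 0 = 9353 + 0 = 9353$)
$R = 13722$ ($R = 6 + \left(4363 + 9353\right) = 6 + 13716 = 13722$)
$\sqrt{R + B} = \sqrt{13722 + 20916} = \sqrt{34638}$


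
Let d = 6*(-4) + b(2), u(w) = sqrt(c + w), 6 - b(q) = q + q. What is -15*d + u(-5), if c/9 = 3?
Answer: 330 + sqrt(22) ≈ 334.69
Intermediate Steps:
c = 27 (c = 9*3 = 27)
b(q) = 6 - 2*q (b(q) = 6 - (q + q) = 6 - 2*q)
u(w) = sqrt(27 + w)
d = -22 (d = 6*(-4) + (6 - 2*2) = -24 + (6 - 4) = -24 + 2 = -22)
-15*d + u(-5) = -15*(-22) + sqrt(27 - 5) = 330 + sqrt(22)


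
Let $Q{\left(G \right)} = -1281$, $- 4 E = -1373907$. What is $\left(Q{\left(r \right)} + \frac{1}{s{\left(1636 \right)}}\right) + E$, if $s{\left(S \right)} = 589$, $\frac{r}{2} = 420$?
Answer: $\frac{806213191}{2356} \approx 3.422 \cdot 10^{5}$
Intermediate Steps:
$r = 840$ ($r = 2 \cdot 420 = 840$)
$E = \frac{1373907}{4}$ ($E = \left(- \frac{1}{4}\right) \left(-1373907\right) = \frac{1373907}{4} \approx 3.4348 \cdot 10^{5}$)
$\left(Q{\left(r \right)} + \frac{1}{s{\left(1636 \right)}}\right) + E = \left(-1281 + \frac{1}{589}\right) + \frac{1373907}{4} = - \frac{754508}{589} + \frac{1373907}{4} = \frac{806213191}{2356}$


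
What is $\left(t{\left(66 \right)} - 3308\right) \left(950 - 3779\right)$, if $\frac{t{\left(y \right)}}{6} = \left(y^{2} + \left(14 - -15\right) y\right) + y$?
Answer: $-98188932$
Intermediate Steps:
$t{\left(y \right)} = 6 y^{2} + 180 y$ ($t{\left(y \right)} = 6 \left(\left(y^{2} + \left(14 - -15\right) y\right) + y\right) = 6 \left(\left(y^{2} + \left(14 + 15\right) y\right) + y\right) = 6 \left(\left(y^{2} + 29 y\right) + y\right) = 6 \left(y^{2} + 30 y\right) = 6 y^{2} + 180 y$)
$\left(t{\left(66 \right)} - 3308\right) \left(950 - 3779\right) = \left(6 \cdot 66 \left(30 + 66\right) - 3308\right) \left(950 - 3779\right) = \left(6 \cdot 66 \cdot 96 - 3308\right) \left(-2829\right) = \left(38016 - 3308\right) \left(-2829\right) = 34708 \left(-2829\right) = -98188932$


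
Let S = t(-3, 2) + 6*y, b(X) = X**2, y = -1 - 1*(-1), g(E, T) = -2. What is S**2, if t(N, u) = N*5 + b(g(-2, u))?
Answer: 121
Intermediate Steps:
y = 0 (y = -1 + 1 = 0)
t(N, u) = 4 + 5*N (t(N, u) = N*5 + (-2)**2 = 5*N + 4 = 4 + 5*N)
S = -11 (S = (4 + 5*(-3)) + 6*0 = (4 - 15) + 0 = -11 + 0 = -11)
S**2 = (-11)**2 = 121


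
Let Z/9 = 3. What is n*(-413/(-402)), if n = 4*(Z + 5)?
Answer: 26432/201 ≈ 131.50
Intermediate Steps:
Z = 27 (Z = 9*3 = 27)
n = 128 (n = 4*(27 + 5) = 4*32 = 128)
n*(-413/(-402)) = 128*(-413/(-402)) = 128*(-413*(-1/402)) = 128*(413/402) = 26432/201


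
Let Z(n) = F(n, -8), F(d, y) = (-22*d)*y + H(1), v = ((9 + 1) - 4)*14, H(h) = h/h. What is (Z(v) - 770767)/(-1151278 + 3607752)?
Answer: -377991/1228237 ≈ -0.30775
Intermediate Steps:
H(h) = 1
v = 84 (v = (10 - 4)*14 = 6*14 = 84)
F(d, y) = 1 - 22*d*y (F(d, y) = (-22*d)*y + 1 = -22*d*y + 1 = 1 - 22*d*y)
Z(n) = 1 + 176*n (Z(n) = 1 - 22*n*(-8) = 1 + 176*n)
(Z(v) - 770767)/(-1151278 + 3607752) = ((1 + 176*84) - 770767)/(-1151278 + 3607752) = ((1 + 14784) - 770767)/2456474 = (14785 - 770767)*(1/2456474) = -755982*1/2456474 = -377991/1228237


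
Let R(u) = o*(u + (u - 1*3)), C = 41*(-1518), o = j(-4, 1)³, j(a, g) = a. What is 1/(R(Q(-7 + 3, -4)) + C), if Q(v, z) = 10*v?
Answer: -1/56926 ≈ -1.7567e-5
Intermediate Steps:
o = -64 (o = (-4)³ = -64)
C = -62238
R(u) = 192 - 128*u (R(u) = -64*(u + (u - 1*3)) = -64*(u + (u - 3)) = -64*(u + (-3 + u)) = -64*(-3 + 2*u) = 192 - 128*u)
1/(R(Q(-7 + 3, -4)) + C) = 1/((192 - 1280*(-7 + 3)) - 62238) = 1/((192 - 1280*(-4)) - 62238) = 1/((192 - 128*(-40)) - 62238) = 1/((192 + 5120) - 62238) = 1/(5312 - 62238) = 1/(-56926) = -1/56926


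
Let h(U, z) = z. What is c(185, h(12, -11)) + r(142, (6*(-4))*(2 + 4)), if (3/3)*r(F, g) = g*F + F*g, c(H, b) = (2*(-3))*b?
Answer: -40830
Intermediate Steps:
c(H, b) = -6*b
r(F, g) = 2*F*g (r(F, g) = g*F + F*g = F*g + F*g = 2*F*g)
c(185, h(12, -11)) + r(142, (6*(-4))*(2 + 4)) = -6*(-11) + 2*142*((6*(-4))*(2 + 4)) = 66 + 2*142*(-24*6) = 66 + 2*142*(-144) = 66 - 40896 = -40830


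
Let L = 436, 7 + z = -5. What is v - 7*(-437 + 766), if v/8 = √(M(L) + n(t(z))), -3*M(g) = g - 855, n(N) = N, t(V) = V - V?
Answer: -2303 + 8*√1257/3 ≈ -2208.5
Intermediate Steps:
z = -12 (z = -7 - 5 = -12)
t(V) = 0
M(g) = 285 - g/3 (M(g) = -(g - 855)/3 = -(-855 + g)/3 = 285 - g/3)
v = 8*√1257/3 (v = 8*√((285 - ⅓*436) + 0) = 8*√((285 - 436/3) + 0) = 8*√(419/3 + 0) = 8*√(419/3) = 8*(√1257/3) = 8*√1257/3 ≈ 94.545)
v - 7*(-437 + 766) = 8*√1257/3 - 7*(-437 + 766) = 8*√1257/3 - 7*329 = 8*√1257/3 - 1*2303 = 8*√1257/3 - 2303 = -2303 + 8*√1257/3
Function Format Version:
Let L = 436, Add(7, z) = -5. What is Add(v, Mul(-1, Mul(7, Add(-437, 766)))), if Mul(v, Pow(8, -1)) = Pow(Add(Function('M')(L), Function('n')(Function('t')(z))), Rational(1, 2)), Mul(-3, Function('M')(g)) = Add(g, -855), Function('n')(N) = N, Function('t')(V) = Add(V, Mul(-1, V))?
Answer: Add(-2303, Mul(Rational(8, 3), Pow(1257, Rational(1, 2)))) ≈ -2208.5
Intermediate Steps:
z = -12 (z = Add(-7, -5) = -12)
Function('t')(V) = 0
Function('M')(g) = Add(285, Mul(Rational(-1, 3), g)) (Function('M')(g) = Mul(Rational(-1, 3), Add(g, -855)) = Mul(Rational(-1, 3), Add(-855, g)) = Add(285, Mul(Rational(-1, 3), g)))
v = Mul(Rational(8, 3), Pow(1257, Rational(1, 2))) (v = Mul(8, Pow(Add(Add(285, Mul(Rational(-1, 3), 436)), 0), Rational(1, 2))) = Mul(8, Pow(Add(Add(285, Rational(-436, 3)), 0), Rational(1, 2))) = Mul(8, Pow(Add(Rational(419, 3), 0), Rational(1, 2))) = Mul(8, Pow(Rational(419, 3), Rational(1, 2))) = Mul(8, Mul(Rational(1, 3), Pow(1257, Rational(1, 2)))) = Mul(Rational(8, 3), Pow(1257, Rational(1, 2))) ≈ 94.545)
Add(v, Mul(-1, Mul(7, Add(-437, 766)))) = Add(Mul(Rational(8, 3), Pow(1257, Rational(1, 2))), Mul(-1, Mul(7, Add(-437, 766)))) = Add(Mul(Rational(8, 3), Pow(1257, Rational(1, 2))), Mul(-1, Mul(7, 329))) = Add(Mul(Rational(8, 3), Pow(1257, Rational(1, 2))), Mul(-1, 2303)) = Add(Mul(Rational(8, 3), Pow(1257, Rational(1, 2))), -2303) = Add(-2303, Mul(Rational(8, 3), Pow(1257, Rational(1, 2))))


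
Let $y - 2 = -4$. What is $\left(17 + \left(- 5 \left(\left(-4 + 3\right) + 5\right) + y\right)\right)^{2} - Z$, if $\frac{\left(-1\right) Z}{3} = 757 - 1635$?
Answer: $-2609$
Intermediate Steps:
$Z = 2634$ ($Z = - 3 \left(757 - 1635\right) = \left(-3\right) \left(-878\right) = 2634$)
$y = -2$ ($y = 2 - 4 = -2$)
$\left(17 + \left(- 5 \left(\left(-4 + 3\right) + 5\right) + y\right)\right)^{2} - Z = \left(17 - \left(2 + 5 \left(\left(-4 + 3\right) + 5\right)\right)\right)^{2} - 2634 = \left(17 - \left(2 + 5 \left(-1 + 5\right)\right)\right)^{2} - 2634 = \left(17 - 22\right)^{2} - 2634 = \left(-5\right)^{2} - 2634 = 25 - 2634 = -2609$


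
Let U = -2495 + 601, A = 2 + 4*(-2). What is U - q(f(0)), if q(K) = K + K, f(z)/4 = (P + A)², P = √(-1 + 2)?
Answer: -2094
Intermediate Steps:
A = -6 (A = 2 - 8 = -6)
U = -1894
P = 1 (P = √1 = 1)
f(z) = 100 (f(z) = 4*(1 - 6)² = 4*(-5)² = 4*25 = 100)
q(K) = 2*K
U - q(f(0)) = -1894 - 2*100 = -1894 - 1*200 = -1894 - 200 = -2094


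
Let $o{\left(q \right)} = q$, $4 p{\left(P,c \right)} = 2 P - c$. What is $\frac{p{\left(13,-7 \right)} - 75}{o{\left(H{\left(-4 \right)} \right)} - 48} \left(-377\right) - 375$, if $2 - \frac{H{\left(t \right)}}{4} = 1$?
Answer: $- \frac{166659}{176} \approx -946.93$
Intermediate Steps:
$p{\left(P,c \right)} = \frac{P}{2} - \frac{c}{4}$ ($p{\left(P,c \right)} = \frac{2 P - c}{4} = \frac{- c + 2 P}{4} = \frac{P}{2} - \frac{c}{4}$)
$H{\left(t \right)} = 4$ ($H{\left(t \right)} = 8 - 4 = 4$)
$\frac{p{\left(13,-7 \right)} - 75}{o{\left(H{\left(-4 \right)} \right)} - 48} \left(-377\right) - 375 = \frac{\left(\frac{1}{2} \cdot 13 - - \frac{7}{4}\right) - 75}{4 - 48} \left(-377\right) - 375 = \frac{\left(\frac{13}{2} + \frac{7}{4}\right) - 75}{-44} \left(-377\right) - 375 = \left(\frac{33}{4} - 75\right) \left(- \frac{1}{44}\right) \left(-377\right) - 375 = \left(- \frac{267}{4}\right) \left(- \frac{1}{44}\right) \left(-377\right) - 375 = \frac{267}{176} \left(-377\right) - 375 = - \frac{100659}{176} - 375 = - \frac{166659}{176}$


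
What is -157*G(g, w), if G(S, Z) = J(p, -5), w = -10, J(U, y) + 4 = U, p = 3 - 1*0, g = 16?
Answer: 157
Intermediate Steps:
p = 3 (p = 3 + 0 = 3)
J(U, y) = -4 + U
G(S, Z) = -1 (G(S, Z) = -4 + 3 = -1)
-157*G(g, w) = -157*(-1) = 157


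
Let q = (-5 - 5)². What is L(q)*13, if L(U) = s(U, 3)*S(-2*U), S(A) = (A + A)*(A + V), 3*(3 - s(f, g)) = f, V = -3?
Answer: -96059600/3 ≈ -3.2020e+7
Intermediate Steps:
s(f, g) = 3 - f/3
S(A) = 2*A*(-3 + A) (S(A) = (A + A)*(A - 3) = (2*A)*(-3 + A) = 2*A*(-3 + A))
q = 100 (q = (-10)² = 100)
L(U) = -4*U*(-3 - 2*U)*(3 - U/3) (L(U) = (3 - U/3)*(2*(-2*U)*(-3 - 2*U)) = (3 - U/3)*(-4*U*(-3 - 2*U)) = -4*U*(-3 - 2*U)*(3 - U/3))
L(q)*13 = -4/3*100*(-9 + 100)*(3 + 2*100)*13 = -4/3*100*91*(3 + 200)*13 = -4/3*100*91*203*13 = -7389200/3*13 = -96059600/3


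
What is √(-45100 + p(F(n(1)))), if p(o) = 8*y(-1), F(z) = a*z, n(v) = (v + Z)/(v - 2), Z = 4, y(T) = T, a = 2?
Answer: 6*I*√1253 ≈ 212.39*I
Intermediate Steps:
n(v) = (4 + v)/(-2 + v) (n(v) = (v + 4)/(v - 2) = (4 + v)/(-2 + v))
F(z) = 2*z
p(o) = -8 (p(o) = 8*(-1) = -8)
√(-45100 + p(F(n(1)))) = √(-45100 - 8) = √(-45108) = 6*I*√1253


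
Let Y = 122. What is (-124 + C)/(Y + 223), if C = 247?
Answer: 41/115 ≈ 0.35652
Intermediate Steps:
(-124 + C)/(Y + 223) = (-124 + 247)/(122 + 223) = 123/345 = 123*(1/345) = 41/115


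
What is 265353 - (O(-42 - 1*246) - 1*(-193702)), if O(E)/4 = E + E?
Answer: 73955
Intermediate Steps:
O(E) = 8*E (O(E) = 4*(E + E) = 4*(2*E) = 8*E)
265353 - (O(-42 - 1*246) - 1*(-193702)) = 265353 - (8*(-42 - 1*246) - 1*(-193702)) = 265353 - (8*(-42 - 246) + 193702) = 265353 - (8*(-288) + 193702) = 265353 - (-2304 + 193702) = 265353 - 1*191398 = 265353 - 191398 = 73955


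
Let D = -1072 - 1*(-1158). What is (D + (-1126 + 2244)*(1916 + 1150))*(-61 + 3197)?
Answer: 10749812864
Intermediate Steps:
D = 86 (D = -1072 + 1158 = 86)
(D + (-1126 + 2244)*(1916 + 1150))*(-61 + 3197) = (86 + (-1126 + 2244)*(1916 + 1150))*(-61 + 3197) = (86 + 1118*3066)*3136 = (86 + 3427788)*3136 = 3427874*3136 = 10749812864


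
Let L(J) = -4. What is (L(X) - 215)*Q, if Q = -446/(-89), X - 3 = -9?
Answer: -97674/89 ≈ -1097.5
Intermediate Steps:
X = -6 (X = 3 - 9 = -6)
Q = 446/89 (Q = -446*(-1/89) = 446/89 ≈ 5.0112)
(L(X) - 215)*Q = (-4 - 215)*(446/89) = -219*446/89 = -97674/89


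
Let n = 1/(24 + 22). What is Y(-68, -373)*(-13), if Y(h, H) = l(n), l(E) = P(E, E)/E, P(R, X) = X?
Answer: -13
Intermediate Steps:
n = 1/46 ≈ 0.021739
l(E) = 1 (l(E) = E/E = 1)
Y(h, H) = 1
Y(-68, -373)*(-13) = 1*(-13) = -13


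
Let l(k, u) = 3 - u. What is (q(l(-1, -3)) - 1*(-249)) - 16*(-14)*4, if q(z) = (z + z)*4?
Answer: 1193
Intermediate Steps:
q(z) = 8*z (q(z) = (2*z)*4 = 8*z)
(q(l(-1, -3)) - 1*(-249)) - 16*(-14)*4 = (8*(3 - 1*(-3)) - 1*(-249)) - 16*(-14)*4 = (8*(3 + 3) + 249) + 224*4 = (8*6 + 249) + 896 = (48 + 249) + 896 = 297 + 896 = 1193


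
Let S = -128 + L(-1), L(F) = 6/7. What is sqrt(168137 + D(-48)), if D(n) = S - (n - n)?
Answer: sqrt(8232483)/7 ≈ 409.89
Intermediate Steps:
L(F) = 6/7 (L(F) = 6*(1/7) = 6/7)
S = -890/7 (S = -128 + 6/7 = -890/7 ≈ -127.14)
D(n) = -890/7 (D(n) = -890/7 - (n - n) = -890/7 - 1*0 = -890/7 + 0 = -890/7)
sqrt(168137 + D(-48)) = sqrt(168137 - 890/7) = sqrt(1176069/7) = sqrt(8232483)/7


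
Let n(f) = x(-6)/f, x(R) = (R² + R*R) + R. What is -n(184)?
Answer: -33/92 ≈ -0.35870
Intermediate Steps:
x(R) = R + 2*R² (x(R) = (R² + R²) + R = 2*R² + R = R + 2*R²)
n(f) = 66/f (n(f) = (-6*(1 + 2*(-6)))/f = (-6*(1 - 12))/f = (-6*(-11))/f = 66/f)
-n(184) = -66/184 = -1*33/92 = -33/92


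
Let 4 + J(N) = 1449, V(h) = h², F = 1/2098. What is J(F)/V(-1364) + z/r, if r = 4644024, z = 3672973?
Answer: 77730252151/98183955408 ≈ 0.79168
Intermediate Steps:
F = 1/2098 ≈ 0.00047664
J(N) = 1445 (J(N) = -4 + 1449 = 1445)
J(F)/V(-1364) + z/r = 1445/((-1364)²) + 3672973/4644024 = 1445/1860496 + 3672973*(1/4644024) = 1445*(1/1860496) + 3672973/4644024 = 1445/1860496 + 3672973/4644024 = 77730252151/98183955408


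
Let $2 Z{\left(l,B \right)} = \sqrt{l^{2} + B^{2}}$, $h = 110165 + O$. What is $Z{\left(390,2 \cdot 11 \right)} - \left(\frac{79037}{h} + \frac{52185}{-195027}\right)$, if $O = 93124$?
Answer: $- \frac{228843454}{1887944943} + \sqrt{38146} \approx 195.19$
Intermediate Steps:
$h = 203289$ ($h = 110165 + 93124 = 203289$)
$Z{\left(l,B \right)} = \frac{\sqrt{B^{2} + l^{2}}}{2}$ ($Z{\left(l,B \right)} = \frac{\sqrt{l^{2} + B^{2}}}{2} = \frac{\sqrt{B^{2} + l^{2}}}{2}$)
$Z{\left(390,2 \cdot 11 \right)} - \left(\frac{79037}{h} + \frac{52185}{-195027}\right) = \frac{\sqrt{\left(2 \cdot 11\right)^{2} + 390^{2}}}{2} - \left(\frac{79037}{203289} + \frac{52185}{-195027}\right) = \frac{\sqrt{22^{2} + 152100}}{2} - \left(79037 \cdot \frac{1}{203289} + 52185 \left(- \frac{1}{195027}\right)\right) = \frac{\sqrt{484 + 152100}}{2} - \left(\frac{79037}{203289} - \frac{2485}{9287}\right) = \frac{\sqrt{152584}}{2} - \frac{228843454}{1887944943} = \frac{2 \sqrt{38146}}{2} - \frac{228843454}{1887944943} = \sqrt{38146} - \frac{228843454}{1887944943} = - \frac{228843454}{1887944943} + \sqrt{38146}$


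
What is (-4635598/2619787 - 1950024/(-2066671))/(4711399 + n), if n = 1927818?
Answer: -4471608429370/35946299770458942709 ≈ -1.2440e-7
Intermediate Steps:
(-4635598/2619787 - 1950024/(-2066671))/(4711399 + n) = (-4635598/2619787 - 1950024/(-2066671))/(4711399 + 1927818) = (-4635598*1/2619787 - 1950024*(-1/2066671))/6639217 = (-4635598/2619787 + 1950024/2066671)*(1/6639217) = -4471608429370/5414237819077*1/6639217 = -4471608429370/35946299770458942709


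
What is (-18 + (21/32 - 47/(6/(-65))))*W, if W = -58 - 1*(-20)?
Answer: -897085/48 ≈ -18689.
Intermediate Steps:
W = -38 (W = -58 + 20 = -38)
(-18 + (21/32 - 47/(6/(-65))))*W = (-18 + (21/32 - 47/(6/(-65))))*(-38) = (-18 + (21*(1/32) - 47/(6*(-1/65))))*(-38) = (-18 + (21/32 - 47/(-6/65)))*(-38) = (-18 + (21/32 - 47*(-65/6)))*(-38) = (-18 + (21/32 + 3055/6))*(-38) = (-18 + 48943/96)*(-38) = (47215/96)*(-38) = -897085/48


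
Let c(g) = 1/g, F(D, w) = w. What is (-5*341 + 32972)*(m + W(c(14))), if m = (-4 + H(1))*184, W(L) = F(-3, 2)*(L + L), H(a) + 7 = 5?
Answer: -241568842/7 ≈ -3.4510e+7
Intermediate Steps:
H(a) = -2 (H(a) = -7 + 5 = -2)
W(L) = 4*L (W(L) = 2*(L + L) = 2*(2*L) = 4*L)
m = -1104 (m = (-4 - 2)*184 = -6*184 = -1104)
(-5*341 + 32972)*(m + W(c(14))) = (-5*341 + 32972)*(-1104 + 4/14) = (-1705 + 32972)*(-1104 + 4*(1/14)) = 31267*(-1104 + 2/7) = 31267*(-7726/7) = -241568842/7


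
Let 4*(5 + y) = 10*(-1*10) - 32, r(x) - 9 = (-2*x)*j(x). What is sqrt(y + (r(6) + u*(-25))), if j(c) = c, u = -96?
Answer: 11*sqrt(19) ≈ 47.948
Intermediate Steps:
r(x) = 9 - 2*x**2 (r(x) = 9 + (-2*x)*x = 9 - 2*x**2)
y = -38 (y = -5 + (10*(-1*10) - 32)/4 = -5 + (10*(-10) - 32)/4 = -5 + (-100 - 32)/4 = -5 + (1/4)*(-132) = -5 - 33 = -38)
sqrt(y + (r(6) + u*(-25))) = sqrt(-38 + ((9 - 2*6**2) - 96*(-25))) = sqrt(-38 + ((9 - 2*36) + 2400)) = sqrt(-38 + ((9 - 72) + 2400)) = sqrt(-38 + (-63 + 2400)) = sqrt(-38 + 2337) = sqrt(2299) = 11*sqrt(19)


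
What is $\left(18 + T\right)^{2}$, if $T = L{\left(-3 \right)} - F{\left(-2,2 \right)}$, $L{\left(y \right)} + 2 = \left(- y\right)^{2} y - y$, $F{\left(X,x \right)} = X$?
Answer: $36$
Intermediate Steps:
$L{\left(y \right)} = -2 + y^{3} - y$ ($L{\left(y \right)} = -2 + \left(\left(- y\right)^{2} y - y\right) = -2 - \left(y - y^{2} y\right) = -2 + \left(y^{3} - y\right) = -2 + y^{3} - y$)
$T = -24$ ($T = \left(-2 + \left(-3\right)^{3} - -3\right) - -2 = \left(-2 - 27 + 3\right) + 2 = -26 + 2 = -24$)
$\left(18 + T\right)^{2} = \left(18 - 24\right)^{2} = \left(-6\right)^{2} = 36$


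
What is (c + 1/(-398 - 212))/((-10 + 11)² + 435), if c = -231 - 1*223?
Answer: -276941/265960 ≈ -1.0413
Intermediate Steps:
c = -454 (c = -231 - 223 = -454)
(c + 1/(-398 - 212))/((-10 + 11)² + 435) = (-454 + 1/(-398 - 212))/((-10 + 11)² + 435) = (-454 + 1/(-610))/(1² + 435) = (-454 - 1/610)/(1 + 435) = -276941/610/436 = -276941/610*1/436 = -276941/265960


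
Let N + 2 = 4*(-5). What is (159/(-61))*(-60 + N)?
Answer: 13038/61 ≈ 213.74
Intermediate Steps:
N = -22 (N = -2 + 4*(-5) = -2 - 20 = -22)
(159/(-61))*(-60 + N) = (159/(-61))*(-60 - 22) = (159*(-1/61))*(-82) = -159/61*(-82) = 13038/61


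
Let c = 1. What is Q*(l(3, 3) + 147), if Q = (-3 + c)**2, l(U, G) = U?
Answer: 600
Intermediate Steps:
Q = 4 (Q = (-3 + 1)**2 = (-2)**2 = 4)
Q*(l(3, 3) + 147) = 4*(3 + 147) = 4*150 = 600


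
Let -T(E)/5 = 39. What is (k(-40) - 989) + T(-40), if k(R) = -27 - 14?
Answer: -1225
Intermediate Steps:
k(R) = -41
T(E) = -195 (T(E) = -5*39 = -195)
(k(-40) - 989) + T(-40) = (-41 - 989) - 195 = -1030 - 195 = -1225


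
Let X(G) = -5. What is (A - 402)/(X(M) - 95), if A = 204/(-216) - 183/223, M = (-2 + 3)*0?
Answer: 1620713/401400 ≈ 4.0377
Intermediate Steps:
M = 0 (M = 1*0 = 0)
A = -7085/4014 (A = 204*(-1/216) - 183*1/223 = -17/18 - 183/223 = -7085/4014 ≈ -1.7651)
(A - 402)/(X(M) - 95) = (-7085/4014 - 402)/(-5 - 95) = -1620713/4014/(-100) = -1620713/4014*(-1/100) = 1620713/401400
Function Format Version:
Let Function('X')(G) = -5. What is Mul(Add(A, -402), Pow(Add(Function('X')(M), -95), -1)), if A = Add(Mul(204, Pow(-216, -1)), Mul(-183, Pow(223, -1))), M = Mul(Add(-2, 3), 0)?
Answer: Rational(1620713, 401400) ≈ 4.0377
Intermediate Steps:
M = 0 (M = Mul(1, 0) = 0)
A = Rational(-7085, 4014) (A = Add(Mul(204, Rational(-1, 216)), Mul(-183, Rational(1, 223))) = Add(Rational(-17, 18), Rational(-183, 223)) = Rational(-7085, 4014) ≈ -1.7651)
Mul(Add(A, -402), Pow(Add(Function('X')(M), -95), -1)) = Mul(Add(Rational(-7085, 4014), -402), Pow(Add(-5, -95), -1)) = Mul(Rational(-1620713, 4014), Pow(-100, -1)) = Mul(Rational(-1620713, 4014), Rational(-1, 100)) = Rational(1620713, 401400)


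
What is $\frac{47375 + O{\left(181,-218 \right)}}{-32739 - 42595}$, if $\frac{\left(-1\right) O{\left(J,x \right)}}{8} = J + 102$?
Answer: $- \frac{45111}{75334} \approx -0.59881$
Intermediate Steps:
$O{\left(J,x \right)} = -816 - 8 J$ ($O{\left(J,x \right)} = - 8 \left(J + 102\right) = - 8 \left(102 + J\right) = -816 - 8 J$)
$\frac{47375 + O{\left(181,-218 \right)}}{-32739 - 42595} = \frac{47375 - 2264}{-32739 - 42595} = \frac{47375 - 2264}{-75334} = \left(47375 - 2264\right) \left(- \frac{1}{75334}\right) = 45111 \left(- \frac{1}{75334}\right) = - \frac{45111}{75334}$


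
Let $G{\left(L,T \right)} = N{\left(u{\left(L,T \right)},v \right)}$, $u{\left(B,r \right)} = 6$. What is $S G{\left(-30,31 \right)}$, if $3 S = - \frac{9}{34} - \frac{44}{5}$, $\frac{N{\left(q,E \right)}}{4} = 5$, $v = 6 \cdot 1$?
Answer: $- \frac{3082}{51} \approx -60.431$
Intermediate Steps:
$v = 6$
$N{\left(q,E \right)} = 20$ ($N{\left(q,E \right)} = 4 \cdot 5 = 20$)
$G{\left(L,T \right)} = 20$
$S = - \frac{1541}{510}$ ($S = \frac{- \frac{9}{34} - \frac{44}{5}}{3} = \frac{1}{3} \left(- \frac{1541}{170}\right) = - \frac{1541}{510} \approx -3.0216$)
$S G{\left(-30,31 \right)} = \left(- \frac{1541}{510}\right) 20 = - \frac{3082}{51}$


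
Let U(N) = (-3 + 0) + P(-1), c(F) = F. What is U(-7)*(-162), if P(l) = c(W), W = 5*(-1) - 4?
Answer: 1944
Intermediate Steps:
W = -9 (W = -5 - 4 = -9)
P(l) = -9
U(N) = -12 (U(N) = (-3 + 0) - 9 = -3 - 9 = -12)
U(-7)*(-162) = -12*(-162) = 1944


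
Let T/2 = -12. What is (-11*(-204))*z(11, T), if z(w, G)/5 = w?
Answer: 123420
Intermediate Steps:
T = -24 (T = 2*(-12) = -24)
z(w, G) = 5*w
(-11*(-204))*z(11, T) = (-11*(-204))*(5*11) = 2244*55 = 123420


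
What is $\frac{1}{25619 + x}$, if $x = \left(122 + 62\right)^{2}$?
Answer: $\frac{1}{59475} \approx 1.6814 \cdot 10^{-5}$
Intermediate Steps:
$x = 33856$ ($x = 184^{2} = 33856$)
$\frac{1}{25619 + x} = \frac{1}{25619 + 33856} = \frac{1}{59475}$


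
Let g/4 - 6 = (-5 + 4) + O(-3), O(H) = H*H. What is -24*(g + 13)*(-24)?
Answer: 39744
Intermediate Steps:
O(H) = H**2
g = 56 (g = 24 + 4*((-5 + 4) + (-3)**2) = 24 + 4*(-1 + 9) = 24 + 4*8 = 24 + 32 = 56)
-24*(g + 13)*(-24) = -24*(56 + 13)*(-24) = -24*69*(-24) = -1656*(-24) = 39744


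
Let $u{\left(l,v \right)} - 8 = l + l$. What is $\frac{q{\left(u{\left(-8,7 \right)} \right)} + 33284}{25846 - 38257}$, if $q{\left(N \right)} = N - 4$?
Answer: $- \frac{33272}{12411} \approx -2.6808$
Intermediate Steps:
$u{\left(l,v \right)} = 8 + 2 l$ ($u{\left(l,v \right)} = 8 + \left(l + l\right) = 8 + 2 l$)
$q{\left(N \right)} = -4 + N$ ($q{\left(N \right)} = N - 4 = -4 + N$)
$\frac{q{\left(u{\left(-8,7 \right)} \right)} + 33284}{25846 - 38257} = \frac{\left(-4 + \left(8 + 2 \left(-8\right)\right)\right) + 33284}{25846 - 38257} = \frac{\left(-4 + \left(8 - 16\right)\right) + 33284}{-12411} = \left(\left(-4 - 8\right) + 33284\right) \left(- \frac{1}{12411}\right) = \left(-12 + 33284\right) \left(- \frac{1}{12411}\right) = 33272 \left(- \frac{1}{12411}\right) = - \frac{33272}{12411}$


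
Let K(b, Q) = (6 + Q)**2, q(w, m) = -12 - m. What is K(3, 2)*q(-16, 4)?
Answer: -1024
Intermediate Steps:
K(3, 2)*q(-16, 4) = (6 + 2)**2*(-12 - 1*4) = 8**2*(-12 - 4) = 64*(-16) = -1024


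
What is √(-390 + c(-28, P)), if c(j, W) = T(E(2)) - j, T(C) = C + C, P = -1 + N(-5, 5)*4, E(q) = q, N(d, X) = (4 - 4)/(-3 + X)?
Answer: I*√358 ≈ 18.921*I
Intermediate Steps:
N(d, X) = 0 (N(d, X) = 0/(-3 + X) = 0)
P = -1 (P = -1 + 0*4 = -1 + 0 = -1)
T(C) = 2*C
c(j, W) = 4 - j (c(j, W) = 2*2 - j = 4 - j)
√(-390 + c(-28, P)) = √(-390 + (4 - 1*(-28))) = √(-390 + (4 + 28)) = √(-390 + 32) = √(-358) = I*√358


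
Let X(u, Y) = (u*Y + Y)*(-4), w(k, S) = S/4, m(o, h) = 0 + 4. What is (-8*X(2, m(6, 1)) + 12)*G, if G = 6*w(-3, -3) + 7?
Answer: 990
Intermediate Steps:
m(o, h) = 4
w(k, S) = S/4 (w(k, S) = S*(1/4) = S/4)
X(u, Y) = -4*Y - 4*Y*u (X(u, Y) = (Y*u + Y)*(-4) = (Y + Y*u)*(-4) = -4*Y - 4*Y*u)
G = 5/2 (G = 6*((1/4)*(-3)) + 7 = 6*(-3/4) + 7 = -9/2 + 7 = 5/2 ≈ 2.5000)
(-8*X(2, m(6, 1)) + 12)*G = (-(-32)*4*(1 + 2) + 12)*(5/2) = (-(-32)*4*3 + 12)*(5/2) = (-8*(-48) + 12)*(5/2) = (384 + 12)*(5/2) = 396*(5/2) = 990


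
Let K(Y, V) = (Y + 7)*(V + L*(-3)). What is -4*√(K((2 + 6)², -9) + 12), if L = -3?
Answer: -8*√3 ≈ -13.856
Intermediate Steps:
K(Y, V) = (7 + Y)*(9 + V) (K(Y, V) = (Y + 7)*(V - 3*(-3)) = (7 + Y)*(V + 9) = (7 + Y)*(9 + V))
-4*√(K((2 + 6)², -9) + 12) = -4*√((63 + 7*(-9) + 9*(2 + 6)² - 9*(2 + 6)²) + 12) = -4*√((63 - 63 + 9*8² - 9*8²) + 12) = -4*√((63 - 63 + 9*64 - 9*64) + 12) = -4*√((63 - 63 + 576 - 576) + 12) = -4*√(0 + 12) = -8*√3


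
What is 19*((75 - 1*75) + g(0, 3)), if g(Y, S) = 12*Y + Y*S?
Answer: 0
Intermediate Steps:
g(Y, S) = 12*Y + S*Y
19*((75 - 1*75) + g(0, 3)) = 19*((75 - 1*75) + 0*(12 + 3)) = 19*((75 - 75) + 0*15) = 19*(0 + 0) = 19*0 = 0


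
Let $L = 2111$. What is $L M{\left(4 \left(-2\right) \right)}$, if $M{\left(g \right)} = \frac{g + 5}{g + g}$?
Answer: $\frac{6333}{16} \approx 395.81$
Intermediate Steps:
$M{\left(g \right)} = \frac{5 + g}{2 g}$
$L M{\left(4 \left(-2\right) \right)} = 2111 \frac{5 + 4 \left(-2\right)}{2 \cdot 4 \left(-2\right)} = 2111 \frac{5 - 8}{2 \left(-8\right)} = 2111 \cdot \frac{1}{2} \left(- \frac{1}{8}\right) \left(-3\right) = 2111 \cdot \frac{3}{16} = \frac{6333}{16}$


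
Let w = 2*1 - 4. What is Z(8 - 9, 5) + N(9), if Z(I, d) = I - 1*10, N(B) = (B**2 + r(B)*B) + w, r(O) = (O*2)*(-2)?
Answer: -256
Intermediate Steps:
r(O) = -4*O (r(O) = (2*O)*(-2) = -4*O)
w = -2 (w = 2 - 4 = -2)
N(B) = -2 - 3*B**2 (N(B) = (B**2 + (-4*B)*B) - 2 = (B**2 - 4*B**2) - 2 = -3*B**2 - 2 = -2 - 3*B**2)
Z(I, d) = -10 + I (Z(I, d) = I - 10 = -10 + I)
Z(8 - 9, 5) + N(9) = (-10 + (8 - 9)) + (-2 - 3*9**2) = (-10 - 1) + (-2 - 3*81) = -11 + (-2 - 243) = -11 - 245 = -256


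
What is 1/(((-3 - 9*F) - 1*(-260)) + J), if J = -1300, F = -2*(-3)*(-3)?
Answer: -1/881 ≈ -0.0011351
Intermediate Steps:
F = -18 (F = 6*(-3) = -18)
1/(((-3 - 9*F) - 1*(-260)) + J) = 1/(((-3 - 9*(-18)) - 1*(-260)) - 1300) = 1/(((-3 + 162) + 260) - 1300) = 1/((159 + 260) - 1300) = 1/(419 - 1300) = 1/(-881) = -1/881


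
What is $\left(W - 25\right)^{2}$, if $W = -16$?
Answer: $1681$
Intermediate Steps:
$\left(W - 25\right)^{2} = \left(-16 - 25\right)^{2} = \left(-41\right)^{2} = 1681$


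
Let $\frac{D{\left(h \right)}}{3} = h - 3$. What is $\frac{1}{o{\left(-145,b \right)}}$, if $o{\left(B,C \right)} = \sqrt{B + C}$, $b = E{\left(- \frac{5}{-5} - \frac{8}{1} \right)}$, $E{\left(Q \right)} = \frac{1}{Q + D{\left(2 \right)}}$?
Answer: $- \frac{i \sqrt{14510}}{1451} \approx - 0.083017 i$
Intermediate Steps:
$D{\left(h \right)} = -9 + 3 h$ ($D{\left(h \right)} = 3 \left(h - 3\right) = 3 \left(-3 + h\right) = -9 + 3 h$)
$E{\left(Q \right)} = \frac{1}{-3 + Q}$ ($E{\left(Q \right)} = \frac{1}{Q + \left(-9 + 3 \cdot 2\right)} = \frac{1}{Q + \left(-9 + 6\right)} = \frac{1}{Q - 3} = \frac{1}{-3 + Q}$)
$b = - \frac{1}{10}$ ($b = \frac{1}{-3 - \left(-1 + 8\right)} = \frac{1}{-3 - 7} = \frac{1}{-10} = - \frac{1}{10} \approx -0.1$)
$\frac{1}{o{\left(-145,b \right)}} = \frac{1}{\sqrt{-145 - \frac{1}{10}}} = \frac{1}{\sqrt{- \frac{1451}{10}}} = \frac{1}{\frac{1}{10} i \sqrt{14510}} = - \frac{i \sqrt{14510}}{1451}$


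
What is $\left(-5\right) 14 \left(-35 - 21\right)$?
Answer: $3920$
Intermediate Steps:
$\left(-5\right) 14 \left(-35 - 21\right) = \left(-70\right) \left(-56\right) = 3920$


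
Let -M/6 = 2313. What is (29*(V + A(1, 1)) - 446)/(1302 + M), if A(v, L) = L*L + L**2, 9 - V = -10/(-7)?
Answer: 3/224 ≈ 0.013393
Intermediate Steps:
M = -13878 (M = -6*2313 = -13878)
V = 53/7 (V = 9 - (-10)/(-7) = 9 - (-10)*(-1)/7 = 9 - 1*10/7 = 9 - 10/7 = 53/7 ≈ 7.5714)
A(v, L) = 2*L**2 (A(v, L) = L**2 + L**2 = 2*L**2)
(29*(V + A(1, 1)) - 446)/(1302 + M) = (29*(53/7 + 2*1**2) - 446)/(1302 - 13878) = (29*(53/7 + 2*1) - 446)/(-12576) = (29*(53/7 + 2) - 446)*(-1/12576) = (29*(67/7) - 446)*(-1/12576) = (1943/7 - 446)*(-1/12576) = -1179/7*(-1/12576) = 3/224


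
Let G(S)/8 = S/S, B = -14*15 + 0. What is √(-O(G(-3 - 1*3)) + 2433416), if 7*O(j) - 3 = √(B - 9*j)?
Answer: √(119237363 - 7*I*√282)/7 ≈ 1559.9 - 0.00076893*I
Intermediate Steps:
B = -210 (B = -210 + 0 = -210)
G(S) = 8 (G(S) = 8*(S/S) = 8*1 = 8)
O(j) = 3/7 + √(-210 - 9*j)/7
√(-O(G(-3 - 1*3)) + 2433416) = √(-(3/7 + √(-210 - 9*8)/7) + 2433416) = √(-(3/7 + √(-210 - 72)/7) + 2433416) = √(-(3/7 + √(-282)/7) + 2433416) = √(-(3/7 + (I*√282)/7) + 2433416) = √(-(3/7 + I*√282/7) + 2433416) = √((-3/7 - I*√282/7) + 2433416) = √(17033909/7 - I*√282/7)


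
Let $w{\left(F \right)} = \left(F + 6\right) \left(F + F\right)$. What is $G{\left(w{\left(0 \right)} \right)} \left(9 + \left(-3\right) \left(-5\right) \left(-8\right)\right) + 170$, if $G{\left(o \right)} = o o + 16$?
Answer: $-1606$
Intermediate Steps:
$w{\left(F \right)} = 2 F \left(6 + F\right)$ ($w{\left(F \right)} = \left(6 + F\right) 2 F = 2 F \left(6 + F\right)$)
$G{\left(o \right)} = 16 + o^{2}$ ($G{\left(o \right)} = o^{2} + 16 = 16 + o^{2}$)
$G{\left(w{\left(0 \right)} \right)} \left(9 + \left(-3\right) \left(-5\right) \left(-8\right)\right) + 170 = \left(16 + \left(2 \cdot 0 \left(6 + 0\right)\right)^{2}\right) \left(9 + \left(-3\right) \left(-5\right) \left(-8\right)\right) + 170 = \left(16 + \left(2 \cdot 0 \cdot 6\right)^{2}\right) \left(9 + 15 \left(-8\right)\right) + 170 = \left(16 + 0^{2}\right) \left(9 - 120\right) + 170 = \left(16 + 0\right) \left(-111\right) + 170 = 16 \left(-111\right) + 170 = -1776 + 170 = -1606$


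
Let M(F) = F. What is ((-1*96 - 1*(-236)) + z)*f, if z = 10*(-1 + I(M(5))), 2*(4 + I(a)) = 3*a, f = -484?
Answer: -79860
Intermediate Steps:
I(a) = -4 + 3*a/2 (I(a) = -4 + (3*a)/2 = -4 + 3*a/2)
z = 25 (z = 10*(-1 + (-4 + (3/2)*5)) = 10*(-1 + (-4 + 15/2)) = 10*(-1 + 7/2) = 10*(5/2) = 25)
((-1*96 - 1*(-236)) + z)*f = ((-1*96 - 1*(-236)) + 25)*(-484) = ((-96 + 236) + 25)*(-484) = (140 + 25)*(-484) = 165*(-484) = -79860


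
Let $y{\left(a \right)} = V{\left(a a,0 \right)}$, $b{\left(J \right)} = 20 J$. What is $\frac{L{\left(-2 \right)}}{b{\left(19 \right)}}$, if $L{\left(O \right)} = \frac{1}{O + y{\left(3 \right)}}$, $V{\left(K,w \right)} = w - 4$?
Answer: $- \frac{1}{2280} \approx -0.0004386$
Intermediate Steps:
$V{\left(K,w \right)} = -4 + w$
$y{\left(a \right)} = -4$ ($y{\left(a \right)} = -4 + 0 = -4$)
$L{\left(O \right)} = \frac{1}{-4 + O}$ ($L{\left(O \right)} = \frac{1}{O - 4} = \frac{1}{-4 + O}$)
$\frac{L{\left(-2 \right)}}{b{\left(19 \right)}} = \frac{1}{\left(-4 - 2\right) 20 \cdot 19} = \frac{1}{\left(-6\right) 380} = \left(- \frac{1}{6}\right) \frac{1}{380} = - \frac{1}{2280}$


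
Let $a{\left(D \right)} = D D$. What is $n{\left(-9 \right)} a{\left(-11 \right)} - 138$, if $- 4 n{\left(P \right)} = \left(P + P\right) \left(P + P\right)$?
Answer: $-9939$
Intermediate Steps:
$n{\left(P \right)} = - P^{2}$ ($n{\left(P \right)} = - \frac{\left(P + P\right) \left(P + P\right)}{4} = - \frac{2 P 2 P}{4} = - \frac{4 P^{2}}{4} = - P^{2}$)
$a{\left(D \right)} = D^{2}$
$n{\left(-9 \right)} a{\left(-11 \right)} - 138 = - \left(-9\right)^{2} \left(-11\right)^{2} - 138 = \left(-1\right) 81 \cdot 121 - 138 = \left(-81\right) 121 - 138 = -9801 - 138 = -9939$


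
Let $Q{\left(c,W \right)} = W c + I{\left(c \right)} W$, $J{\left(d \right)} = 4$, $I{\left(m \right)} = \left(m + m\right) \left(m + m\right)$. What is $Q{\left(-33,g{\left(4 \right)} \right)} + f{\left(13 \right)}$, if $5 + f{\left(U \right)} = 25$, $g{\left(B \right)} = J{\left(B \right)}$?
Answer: $17312$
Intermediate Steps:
$I{\left(m \right)} = 4 m^{2}$ ($I{\left(m \right)} = 2 m 2 m = 4 m^{2}$)
$g{\left(B \right)} = 4$
$Q{\left(c,W \right)} = W c + 4 W c^{2}$ ($Q{\left(c,W \right)} = W c + 4 c^{2} W = W c + 4 W c^{2}$)
$f{\left(U \right)} = 20$ ($f{\left(U \right)} = -5 + 25 = 20$)
$Q{\left(-33,g{\left(4 \right)} \right)} + f{\left(13 \right)} = 4 \left(-33\right) \left(1 + 4 \left(-33\right)\right) + 20 = 4 \left(-33\right) \left(1 - 132\right) + 20 = 4 \left(-33\right) \left(-131\right) + 20 = 17292 + 20 = 17312$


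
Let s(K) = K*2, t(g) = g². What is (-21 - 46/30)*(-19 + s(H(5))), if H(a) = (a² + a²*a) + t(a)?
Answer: -111878/15 ≈ -7458.5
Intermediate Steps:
H(a) = a³ + 2*a² (H(a) = (a² + a²*a) + a² = (a² + a³) + a² = a³ + 2*a²)
s(K) = 2*K
(-21 - 46/30)*(-19 + s(H(5))) = (-21 - 46/30)*(-19 + 2*(5²*(2 + 5))) = (-21 - 46*1/30)*(-19 + 2*(25*7)) = (-21 - 23/15)*(-19 + 2*175) = -338*(-19 + 350)/15 = -338/15*331 = -111878/15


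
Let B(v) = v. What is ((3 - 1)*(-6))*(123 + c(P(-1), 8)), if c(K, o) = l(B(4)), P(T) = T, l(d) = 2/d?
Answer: -1482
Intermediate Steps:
c(K, o) = ½ (c(K, o) = 2/4 = 2*(¼) = ½)
((3 - 1)*(-6))*(123 + c(P(-1), 8)) = ((3 - 1)*(-6))*(123 + ½) = (2*(-6))*(247/2) = -12*247/2 = -1482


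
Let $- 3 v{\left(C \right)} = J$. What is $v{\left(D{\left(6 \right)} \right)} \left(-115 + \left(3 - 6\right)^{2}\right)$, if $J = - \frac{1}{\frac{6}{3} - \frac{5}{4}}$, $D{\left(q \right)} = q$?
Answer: $- \frac{424}{9} \approx -47.111$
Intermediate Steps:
$J = - \frac{4}{3}$ ($J = - \frac{1}{6 \cdot \frac{1}{3} - \frac{5}{4}} = - \frac{1}{2 - \frac{5}{4}} = - \frac{1}{\frac{3}{4}} = \left(-1\right) \frac{4}{3} = - \frac{4}{3} \approx -1.3333$)
$v{\left(C \right)} = \frac{4}{9}$ ($v{\left(C \right)} = \left(- \frac{1}{3}\right) \left(- \frac{4}{3}\right) = \frac{4}{9}$)
$v{\left(D{\left(6 \right)} \right)} \left(-115 + \left(3 - 6\right)^{2}\right) = \frac{4 \left(-115 + \left(3 - 6\right)^{2}\right)}{9} = \frac{4 \left(-115 + \left(-3\right)^{2}\right)}{9} = \frac{4 \left(-115 + 9\right)}{9} = \frac{4}{9} \left(-106\right) = - \frac{424}{9}$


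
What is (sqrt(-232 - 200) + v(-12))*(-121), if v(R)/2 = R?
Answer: 2904 - 1452*I*sqrt(3) ≈ 2904.0 - 2514.9*I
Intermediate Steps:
v(R) = 2*R
(sqrt(-232 - 200) + v(-12))*(-121) = (sqrt(-232 - 200) + 2*(-12))*(-121) = (sqrt(-432) - 24)*(-121) = (12*I*sqrt(3) - 24)*(-121) = (-24 + 12*I*sqrt(3))*(-121) = 2904 - 1452*I*sqrt(3)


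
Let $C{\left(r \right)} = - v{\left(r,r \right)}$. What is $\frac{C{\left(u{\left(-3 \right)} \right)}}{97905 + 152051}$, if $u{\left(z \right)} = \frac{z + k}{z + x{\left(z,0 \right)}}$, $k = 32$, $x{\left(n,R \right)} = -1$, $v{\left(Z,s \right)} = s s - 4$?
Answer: $- \frac{111}{571328} \approx -0.00019428$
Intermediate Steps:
$v{\left(Z,s \right)} = -4 + s^{2}$ ($v{\left(Z,s \right)} = s^{2} - 4 = -4 + s^{2}$)
$u{\left(z \right)} = \frac{32 + z}{-1 + z}$ ($u{\left(z \right)} = \frac{z + 32}{z - 1} = \frac{32 + z}{-1 + z}$)
$C{\left(r \right)} = 4 - r^{2}$ ($C{\left(r \right)} = - (-4 + r^{2}) = 4 - r^{2}$)
$\frac{C{\left(u{\left(-3 \right)} \right)}}{97905 + 152051} = \frac{4 - \left(\frac{32 - 3}{-1 - 3}\right)^{2}}{97905 + 152051} = \frac{4 - \left(\frac{1}{-4} \cdot 29\right)^{2}}{249956} = \left(4 - \left(\left(- \frac{1}{4}\right) 29\right)^{2}\right) \frac{1}{249956} = \left(4 - \left(- \frac{29}{4}\right)^{2}\right) \frac{1}{249956} = \left(4 - \frac{841}{16}\right) \frac{1}{249956} = \left(- \frac{777}{16}\right) \frac{1}{249956} = - \frac{111}{571328}$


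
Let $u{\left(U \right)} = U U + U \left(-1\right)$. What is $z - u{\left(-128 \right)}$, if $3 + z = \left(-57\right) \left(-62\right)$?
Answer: $-12981$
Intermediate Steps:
$z = 3531$ ($z = -3 - -3534 = -3 + 3534 = 3531$)
$u{\left(U \right)} = U^{2} - U$
$z - u{\left(-128 \right)} = 3531 - - 128 \left(-1 - 128\right) = 3531 - \left(-128\right) \left(-129\right) = 3531 - 16512 = -12981$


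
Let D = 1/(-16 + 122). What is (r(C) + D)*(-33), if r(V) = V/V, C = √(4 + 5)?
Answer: -3531/106 ≈ -33.311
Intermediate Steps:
C = 3 (C = √9 = 3)
r(V) = 1
D = 1/106 ≈ 0.0094340
(r(C) + D)*(-33) = (1 + 1/106)*(-33) = (107/106)*(-33) = -3531/106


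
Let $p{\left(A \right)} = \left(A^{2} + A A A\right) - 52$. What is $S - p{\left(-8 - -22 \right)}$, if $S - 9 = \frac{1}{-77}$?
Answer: $- \frac{221684}{77} \approx -2879.0$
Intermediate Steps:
$p{\left(A \right)} = -52 + A^{2} + A^{3}$ ($p{\left(A \right)} = \left(A^{2} + A^{2} A\right) - 52 = \left(A^{2} + A^{3}\right) - 52 = -52 + A^{2} + A^{3}$)
$S = \frac{692}{77}$ ($S = 9 + \frac{1}{-77} = 9 - \frac{1}{77} = \frac{692}{77} \approx 8.987$)
$S - p{\left(-8 - -22 \right)} = \frac{692}{77} - \left(-52 + \left(-8 - -22\right)^{2} + \left(-8 - -22\right)^{3}\right) = \frac{692}{77} - \left(-52 + \left(-8 + 22\right)^{2} + \left(-8 + 22\right)^{3}\right) = \frac{692}{77} - \left(-52 + 14^{2} + 14^{3}\right) = \frac{692}{77} - \left(-52 + 196 + 2744\right) = \frac{692}{77} - 2888 = - \frac{221684}{77}$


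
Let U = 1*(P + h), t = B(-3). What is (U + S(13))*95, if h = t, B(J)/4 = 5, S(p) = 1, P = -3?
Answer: 1710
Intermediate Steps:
B(J) = 20 (B(J) = 4*5 = 20)
t = 20
h = 20
U = 17 (U = 1*(-3 + 20) = 1*17 = 17)
(U + S(13))*95 = (17 + 1)*95 = 18*95 = 1710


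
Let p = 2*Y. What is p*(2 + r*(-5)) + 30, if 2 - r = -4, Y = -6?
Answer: 366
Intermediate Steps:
r = 6 (r = 2 - 1*(-4) = 2 + 4 = 6)
p = -12 (p = 2*(-6) = -12)
p*(2 + r*(-5)) + 30 = -12*(2 + 6*(-5)) + 30 = -12*(2 - 30) + 30 = -12*(-28) + 30 = 336 + 30 = 366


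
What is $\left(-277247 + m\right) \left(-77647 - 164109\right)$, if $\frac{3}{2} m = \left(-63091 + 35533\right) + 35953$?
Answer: $\frac{197019293956}{3} \approx 6.5673 \cdot 10^{10}$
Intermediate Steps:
$m = \frac{16790}{3}$ ($m = \frac{2 \left(\left(-63091 + 35533\right) + 35953\right)}{3} = \frac{2 \left(-27558 + 35953\right)}{3} = \frac{2}{3} \cdot 8395 = \frac{16790}{3} \approx 5596.7$)
$\left(-277247 + m\right) \left(-77647 - 164109\right) = \left(-277247 + \frac{16790}{3}\right) \left(-77647 - 164109\right) = \left(- \frac{814951}{3}\right) \left(-241756\right) = \frac{197019293956}{3}$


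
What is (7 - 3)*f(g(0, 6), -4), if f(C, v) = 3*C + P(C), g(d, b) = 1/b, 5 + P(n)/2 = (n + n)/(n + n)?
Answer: -30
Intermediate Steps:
P(n) = -8 (P(n) = -10 + 2*((n + n)/(n + n)) = -10 + 2*((2*n)/((2*n))) = -10 + 2*((2*n)*(1/(2*n))) = -10 + 2*1 = -10 + 2 = -8)
g(d, b) = 1/b
f(C, v) = -8 + 3*C (f(C, v) = 3*C - 8 = -8 + 3*C)
(7 - 3)*f(g(0, 6), -4) = (7 - 3)*(-8 + 3/6) = 4*(-8 + 3*(1/6)) = 4*(-8 + 1/2) = 4*(-15/2) = -30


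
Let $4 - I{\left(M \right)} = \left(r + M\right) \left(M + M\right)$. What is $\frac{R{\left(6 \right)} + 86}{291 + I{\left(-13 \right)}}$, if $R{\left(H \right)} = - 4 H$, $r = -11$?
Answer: $- \frac{62}{329} \approx -0.18845$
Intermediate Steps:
$I{\left(M \right)} = 4 - 2 M \left(-11 + M\right)$ ($I{\left(M \right)} = 4 - \left(-11 + M\right) \left(M + M\right) = 4 - \left(-11 + M\right) 2 M = 4 - 2 M \left(-11 + M\right)$)
$\frac{R{\left(6 \right)} + 86}{291 + I{\left(-13 \right)}} = \frac{\left(-4\right) 6 + 86}{291 + \left(4 - 2 \left(-13\right)^{2} + 22 \left(-13\right)\right)} = \frac{-24 + 86}{291 - 620} = \frac{62}{291 - 620} = \frac{62}{-329} = 62 \left(- \frac{1}{329}\right) = - \frac{62}{329}$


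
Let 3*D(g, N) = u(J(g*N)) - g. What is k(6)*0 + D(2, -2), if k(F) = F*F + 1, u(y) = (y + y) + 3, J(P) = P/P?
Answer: 1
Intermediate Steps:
J(P) = 1
u(y) = 3 + 2*y (u(y) = 2*y + 3 = 3 + 2*y)
D(g, N) = 5/3 - g/3 (D(g, N) = ((3 + 2*1) - g)/3 = ((3 + 2) - g)/3 = (5 - g)/3 = 5/3 - g/3)
k(F) = 1 + F**2 (k(F) = F**2 + 1 = 1 + F**2)
k(6)*0 + D(2, -2) = (1 + 6**2)*0 + (5/3 - 1/3*2) = (1 + 36)*0 + (5/3 - 2/3) = 37*0 + 1 = 0 + 1 = 1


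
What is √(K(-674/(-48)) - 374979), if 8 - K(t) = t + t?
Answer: I*√13499967/6 ≈ 612.37*I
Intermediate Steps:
K(t) = 8 - 2*t (K(t) = 8 - (t + t) = 8 - 2*t)
√(K(-674/(-48)) - 374979) = √((8 - (-1348)/(-48)) - 374979) = √((8 - (-1348)*(-1)/48) - 374979) = √((8 - 2*337/24) - 374979) = √((8 - 337/12) - 374979) = √(-241/12 - 374979) = √(-4499989/12) = I*√13499967/6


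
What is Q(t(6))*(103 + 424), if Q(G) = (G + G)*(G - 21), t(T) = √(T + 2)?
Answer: 8432 - 44268*√2 ≈ -54172.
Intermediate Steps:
t(T) = √(2 + T)
Q(G) = 2*G*(-21 + G) (Q(G) = (2*G)*(-21 + G) = 2*G*(-21 + G))
Q(t(6))*(103 + 424) = (2*√(2 + 6)*(-21 + √(2 + 6)))*(103 + 424) = (2*√8*(-21 + √8))*527 = (2*(2*√2)*(-21 + 2*√2))*527 = (4*√2*(-21 + 2*√2))*527 = 2108*√2*(-21 + 2*√2)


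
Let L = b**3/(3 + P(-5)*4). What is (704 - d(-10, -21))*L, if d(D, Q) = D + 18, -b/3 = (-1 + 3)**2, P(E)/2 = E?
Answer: 1202688/37 ≈ 32505.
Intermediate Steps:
P(E) = 2*E
b = -12 (b = -3*(-1 + 3)**2 = -3*2**2 = -3*4 = -12)
d(D, Q) = 18 + D
L = 1728/37 (L = (-12)**3/(3 + (2*(-5))*4) = -1728/(3 - 10*4) = -1728/(3 - 40) = -1728/(-37) = -1728*(-1/37) = 1728/37 ≈ 46.703)
(704 - d(-10, -21))*L = (704 - (18 - 10))*(1728/37) = (704 - 1*8)*(1728/37) = (704 - 8)*(1728/37) = 696*(1728/37) = 1202688/37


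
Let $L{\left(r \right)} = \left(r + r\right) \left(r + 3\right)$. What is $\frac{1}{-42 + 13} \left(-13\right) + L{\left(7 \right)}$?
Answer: $\frac{4073}{29} \approx 140.45$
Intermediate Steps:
$L{\left(r \right)} = 2 r \left(3 + r\right)$
$\frac{1}{-42 + 13} \left(-13\right) + L{\left(7 \right)} = \frac{1}{-42 + 13} \left(-13\right) + 2 \cdot 7 \left(3 + 7\right) = \frac{1}{-29} \left(-13\right) + 2 \cdot 7 \cdot 10 = \left(- \frac{1}{29}\right) \left(-13\right) + 140 = \frac{13}{29} + 140 = \frac{4073}{29}$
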